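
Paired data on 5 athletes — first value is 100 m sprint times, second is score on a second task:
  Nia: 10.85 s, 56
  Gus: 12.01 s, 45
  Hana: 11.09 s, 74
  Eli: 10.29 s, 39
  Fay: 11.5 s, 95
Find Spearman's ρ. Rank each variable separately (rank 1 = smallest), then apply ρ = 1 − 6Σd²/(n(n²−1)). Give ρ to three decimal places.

Ranks of variable 1: 2, 5, 3, 1, 4
Ranks of variable 2: 3, 2, 4, 1, 5
d = r₁ − r₂: -1, 3, -1, 0, -1
d²: 1, 9, 1, 0, 1; Σd² = 12
ρ = 1 − 6·12/(5·24) = 1 − 72/120 = 0.400

0.400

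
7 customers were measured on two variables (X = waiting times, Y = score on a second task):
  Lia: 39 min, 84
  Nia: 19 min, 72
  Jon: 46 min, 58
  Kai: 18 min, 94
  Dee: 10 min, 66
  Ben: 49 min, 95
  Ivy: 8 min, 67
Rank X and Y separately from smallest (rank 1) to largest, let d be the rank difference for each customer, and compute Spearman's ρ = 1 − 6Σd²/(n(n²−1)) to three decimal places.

Ranks of variable 1: 5, 4, 6, 3, 2, 7, 1
Ranks of variable 2: 5, 4, 1, 6, 2, 7, 3
d = r₁ − r₂: 0, 0, 5, -3, 0, 0, -2
d²: 0, 0, 25, 9, 0, 0, 4; Σd² = 38
ρ = 1 − 6·38/(7·48) = 1 − 228/336 = 0.321

0.321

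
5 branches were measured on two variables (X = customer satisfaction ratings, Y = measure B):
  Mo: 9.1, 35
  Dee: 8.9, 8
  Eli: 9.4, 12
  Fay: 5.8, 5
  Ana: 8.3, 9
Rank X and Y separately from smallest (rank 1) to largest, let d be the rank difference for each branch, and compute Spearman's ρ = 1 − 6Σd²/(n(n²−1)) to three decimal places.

0.800

Ranks of variable 1: 4, 3, 5, 1, 2
Ranks of variable 2: 5, 2, 4, 1, 3
d = r₁ − r₂: -1, 1, 1, 0, -1
d²: 1, 1, 1, 0, 1; Σd² = 4
ρ = 1 − 6·4/(5·24) = 1 − 24/120 = 0.800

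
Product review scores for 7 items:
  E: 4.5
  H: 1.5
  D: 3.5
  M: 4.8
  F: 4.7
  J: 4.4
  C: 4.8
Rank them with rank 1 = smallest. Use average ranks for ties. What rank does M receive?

6.5

Sorted (ascending): 1.5, 3.5, 4.4, 4.5, 4.7, 4.8, 4.8
The 2 values of 4.8 occupy positions 6–7 → average rank (6+7)/2 = 6.5.
M has value 4.8 → rank 6.5.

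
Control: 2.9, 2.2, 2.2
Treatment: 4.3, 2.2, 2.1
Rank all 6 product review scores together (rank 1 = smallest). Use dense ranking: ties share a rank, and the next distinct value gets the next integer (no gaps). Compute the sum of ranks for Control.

Sorted (ascending): 2.1, 2.2, 2.2, 2.2, 2.9, 4.3
The 3 values of 2.2 share dense rank 2.
Remaining distinct values take the next consecutive integers.
Control values → pooled ranks: 2.9→3, 2.2→2, 2.2→2
Rank sum = 3 + 2 + 2 = 7

7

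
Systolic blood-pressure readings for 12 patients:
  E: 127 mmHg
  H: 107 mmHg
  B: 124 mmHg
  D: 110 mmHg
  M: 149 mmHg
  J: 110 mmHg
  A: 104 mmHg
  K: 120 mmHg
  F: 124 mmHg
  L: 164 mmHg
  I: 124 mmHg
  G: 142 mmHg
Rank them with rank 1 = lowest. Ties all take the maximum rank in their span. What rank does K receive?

Sorted (ascending): 104, 107, 110, 110, 120, 124, 124, 124, 127, 142, 149, 164
The 2 values of 110 occupy positions 3–4 → each gets rank 4.
The 3 values of 124 occupy positions 6–8 → each gets rank 8.
K has value 120 mmHg → rank 5.

5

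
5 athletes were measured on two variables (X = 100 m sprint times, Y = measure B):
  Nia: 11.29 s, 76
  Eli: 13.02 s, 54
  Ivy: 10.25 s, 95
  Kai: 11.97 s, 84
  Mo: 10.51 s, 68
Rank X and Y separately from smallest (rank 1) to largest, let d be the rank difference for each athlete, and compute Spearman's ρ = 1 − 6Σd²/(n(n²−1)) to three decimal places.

Ranks of variable 1: 3, 5, 1, 4, 2
Ranks of variable 2: 3, 1, 5, 4, 2
d = r₁ − r₂: 0, 4, -4, 0, 0
d²: 0, 16, 16, 0, 0; Σd² = 32
ρ = 1 − 6·32/(5·24) = 1 − 192/120 = -0.600

-0.600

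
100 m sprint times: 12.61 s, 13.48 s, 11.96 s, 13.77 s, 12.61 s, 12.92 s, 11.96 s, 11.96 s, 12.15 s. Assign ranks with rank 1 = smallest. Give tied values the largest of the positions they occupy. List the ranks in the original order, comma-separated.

Sorted (ascending): 11.96, 11.96, 11.96, 12.15, 12.61, 12.61, 12.92, 13.48, 13.77
The 3 values of 11.96 occupy positions 1–3 → each gets rank 3.
The 2 values of 12.61 occupy positions 5–6 → each gets rank 6.

6, 8, 3, 9, 6, 7, 3, 3, 4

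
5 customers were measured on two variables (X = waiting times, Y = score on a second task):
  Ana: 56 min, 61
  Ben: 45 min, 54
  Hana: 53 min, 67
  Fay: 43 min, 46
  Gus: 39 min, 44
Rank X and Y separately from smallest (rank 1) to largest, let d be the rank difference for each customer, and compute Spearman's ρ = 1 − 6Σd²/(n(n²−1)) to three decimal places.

Ranks of variable 1: 5, 3, 4, 2, 1
Ranks of variable 2: 4, 3, 5, 2, 1
d = r₁ − r₂: 1, 0, -1, 0, 0
d²: 1, 0, 1, 0, 0; Σd² = 2
ρ = 1 − 6·2/(5·24) = 1 − 12/120 = 0.900

0.900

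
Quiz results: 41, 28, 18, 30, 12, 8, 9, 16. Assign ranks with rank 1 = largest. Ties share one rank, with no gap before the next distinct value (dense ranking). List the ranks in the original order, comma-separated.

1, 3, 4, 2, 6, 8, 7, 5

Sorted (descending): 41, 30, 28, 18, 16, 12, 9, 8
No ties — each value takes its position as its rank.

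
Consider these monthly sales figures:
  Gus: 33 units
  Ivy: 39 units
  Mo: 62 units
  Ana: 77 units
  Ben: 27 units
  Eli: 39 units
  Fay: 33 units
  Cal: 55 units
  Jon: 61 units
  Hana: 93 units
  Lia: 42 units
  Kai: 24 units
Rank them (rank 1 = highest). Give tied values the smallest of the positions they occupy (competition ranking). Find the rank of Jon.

4

Sorted (descending): 93, 77, 62, 61, 55, 42, 39, 39, 33, 33, 27, 24
The 2 values of 39 occupy positions 7–8 → each gets rank 7.
The 2 values of 33 occupy positions 9–10 → each gets rank 9.
Jon has value 61 units → rank 4.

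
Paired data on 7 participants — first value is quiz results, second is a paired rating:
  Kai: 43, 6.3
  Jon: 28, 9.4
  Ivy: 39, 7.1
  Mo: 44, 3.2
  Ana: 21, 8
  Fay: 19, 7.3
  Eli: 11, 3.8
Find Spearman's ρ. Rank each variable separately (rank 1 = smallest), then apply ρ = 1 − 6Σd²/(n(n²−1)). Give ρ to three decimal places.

-0.321

Ranks of variable 1: 6, 4, 5, 7, 3, 2, 1
Ranks of variable 2: 3, 7, 4, 1, 6, 5, 2
d = r₁ − r₂: 3, -3, 1, 6, -3, -3, -1
d²: 9, 9, 1, 36, 9, 9, 1; Σd² = 74
ρ = 1 − 6·74/(7·48) = 1 − 444/336 = -0.321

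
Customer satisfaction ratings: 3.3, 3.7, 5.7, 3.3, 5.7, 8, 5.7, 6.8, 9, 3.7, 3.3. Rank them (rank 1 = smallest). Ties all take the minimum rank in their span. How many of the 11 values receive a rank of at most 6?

8

Sorted (ascending): 3.3, 3.3, 3.3, 3.7, 3.7, 5.7, 5.7, 5.7, 6.8, 8, 9
The 3 values of 3.3 occupy positions 1–3 → each gets rank 1.
The 2 values of 3.7 occupy positions 4–5 → each gets rank 4.
The 3 values of 5.7 occupy positions 6–8 → each gets rank 6.
Ranks ≤ 6: {1, 1, 1, 4, 4, 6, 6, 6} → 8 values.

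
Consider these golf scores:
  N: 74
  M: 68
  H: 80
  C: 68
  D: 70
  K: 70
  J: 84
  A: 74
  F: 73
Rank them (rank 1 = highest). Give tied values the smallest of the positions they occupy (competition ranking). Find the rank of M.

8

Sorted (descending): 84, 80, 74, 74, 73, 70, 70, 68, 68
The 2 values of 74 occupy positions 3–4 → each gets rank 3.
The 2 values of 70 occupy positions 6–7 → each gets rank 6.
The 2 values of 68 occupy positions 8–9 → each gets rank 8.
M has value 68 → rank 8.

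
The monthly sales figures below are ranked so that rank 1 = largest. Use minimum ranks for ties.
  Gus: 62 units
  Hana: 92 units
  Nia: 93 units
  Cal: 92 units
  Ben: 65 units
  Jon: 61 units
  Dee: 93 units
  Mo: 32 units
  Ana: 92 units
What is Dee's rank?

1

Sorted (descending): 93, 93, 92, 92, 92, 65, 62, 61, 32
The 2 values of 93 occupy positions 1–2 → each gets rank 1.
The 3 values of 92 occupy positions 3–5 → each gets rank 3.
Dee has value 93 units → rank 1.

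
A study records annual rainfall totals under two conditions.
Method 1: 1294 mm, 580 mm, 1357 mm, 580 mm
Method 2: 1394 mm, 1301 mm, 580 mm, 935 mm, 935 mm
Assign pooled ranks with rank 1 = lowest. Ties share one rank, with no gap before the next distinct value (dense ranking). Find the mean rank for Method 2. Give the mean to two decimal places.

Sorted (ascending): 580, 580, 580, 935, 935, 1294, 1301, 1357, 1394
The 3 values of 580 share dense rank 1.
The 2 values of 935 share dense rank 2.
Remaining distinct values take the next consecutive integers.
Method 2 values → pooled ranks: 1394→6, 1301→4, 580→1, 935→2, 935→2
Mean rank = (6 + 4 + 1 + 2 + 2) / 5 = 3.00

3.00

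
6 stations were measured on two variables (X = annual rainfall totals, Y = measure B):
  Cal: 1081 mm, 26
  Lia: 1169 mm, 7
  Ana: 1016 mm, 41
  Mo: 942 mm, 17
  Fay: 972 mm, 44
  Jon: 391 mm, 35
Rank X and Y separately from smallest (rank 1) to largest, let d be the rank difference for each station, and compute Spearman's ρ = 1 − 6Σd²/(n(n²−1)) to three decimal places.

-0.371

Ranks of variable 1: 5, 6, 4, 2, 3, 1
Ranks of variable 2: 3, 1, 5, 2, 6, 4
d = r₁ − r₂: 2, 5, -1, 0, -3, -3
d²: 4, 25, 1, 0, 9, 9; Σd² = 48
ρ = 1 − 6·48/(6·35) = 1 − 288/210 = -0.371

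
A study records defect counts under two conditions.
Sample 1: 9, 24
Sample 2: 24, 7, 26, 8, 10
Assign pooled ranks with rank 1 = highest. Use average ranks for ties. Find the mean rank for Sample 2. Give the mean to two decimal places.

Sorted (descending): 26, 24, 24, 10, 9, 8, 7
The 2 values of 24 occupy positions 2–3 → average rank (2+3)/2 = 2.5.
Sample 2 values → pooled ranks: 24→2.5, 7→7, 26→1, 8→6, 10→4
Mean rank = (2.5 + 7 + 1 + 6 + 4) / 5 = 4.10

4.10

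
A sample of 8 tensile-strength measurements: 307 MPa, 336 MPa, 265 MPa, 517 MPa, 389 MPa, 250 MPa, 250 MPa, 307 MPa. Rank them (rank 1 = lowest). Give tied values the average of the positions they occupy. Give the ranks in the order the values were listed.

4.5, 6, 3, 8, 7, 1.5, 1.5, 4.5

Sorted (ascending): 250, 250, 265, 307, 307, 336, 389, 517
The 2 values of 250 occupy positions 1–2 → average rank (1+2)/2 = 1.5.
The 2 values of 307 occupy positions 4–5 → average rank (4+5)/2 = 4.5.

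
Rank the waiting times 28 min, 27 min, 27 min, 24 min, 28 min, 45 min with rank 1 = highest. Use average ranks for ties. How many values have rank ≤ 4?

Sorted (descending): 45, 28, 28, 27, 27, 24
The 2 values of 28 occupy positions 2–3 → average rank (2+3)/2 = 2.5.
The 2 values of 27 occupy positions 4–5 → average rank (4+5)/2 = 4.5.
Ranks ≤ 4: {1, 2.5, 2.5} → 3 values.

3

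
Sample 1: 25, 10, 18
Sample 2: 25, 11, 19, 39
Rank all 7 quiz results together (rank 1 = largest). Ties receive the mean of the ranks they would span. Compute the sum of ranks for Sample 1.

Sorted (descending): 39, 25, 25, 19, 18, 11, 10
The 2 values of 25 occupy positions 2–3 → average rank (2+3)/2 = 2.5.
Sample 1 values → pooled ranks: 25→2.5, 10→7, 18→5
Rank sum = 2.5 + 7 + 5 = 14.5

14.5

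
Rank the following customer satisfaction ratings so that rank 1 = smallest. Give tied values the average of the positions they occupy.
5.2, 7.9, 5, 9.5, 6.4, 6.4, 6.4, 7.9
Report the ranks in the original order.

2, 6.5, 1, 8, 4, 4, 4, 6.5

Sorted (ascending): 5, 5.2, 6.4, 6.4, 6.4, 7.9, 7.9, 9.5
The 3 values of 6.4 occupy positions 3–5 → average rank 4.
The 2 values of 7.9 occupy positions 6–7 → average rank (6+7)/2 = 6.5.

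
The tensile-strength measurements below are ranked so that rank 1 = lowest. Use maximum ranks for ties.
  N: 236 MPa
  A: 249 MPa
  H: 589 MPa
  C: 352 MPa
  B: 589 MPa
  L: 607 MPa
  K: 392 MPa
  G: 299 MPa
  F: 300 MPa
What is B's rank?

Sorted (ascending): 236, 249, 299, 300, 352, 392, 589, 589, 607
The 2 values of 589 occupy positions 7–8 → each gets rank 8.
B has value 589 MPa → rank 8.

8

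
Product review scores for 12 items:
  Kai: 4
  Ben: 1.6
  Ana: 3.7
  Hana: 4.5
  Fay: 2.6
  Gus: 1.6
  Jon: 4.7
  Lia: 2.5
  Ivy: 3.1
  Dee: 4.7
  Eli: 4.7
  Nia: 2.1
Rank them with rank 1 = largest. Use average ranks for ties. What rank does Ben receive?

Sorted (descending): 4.7, 4.7, 4.7, 4.5, 4, 3.7, 3.1, 2.6, 2.5, 2.1, 1.6, 1.6
The 3 values of 4.7 occupy positions 1–3 → average rank 2.
The 2 values of 1.6 occupy positions 11–12 → average rank (11+12)/2 = 11.5.
Ben has value 1.6 → rank 11.5.

11.5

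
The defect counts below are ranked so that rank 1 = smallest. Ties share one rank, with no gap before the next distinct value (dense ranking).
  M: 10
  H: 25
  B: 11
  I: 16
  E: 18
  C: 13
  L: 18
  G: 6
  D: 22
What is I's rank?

5

Sorted (ascending): 6, 10, 11, 13, 16, 18, 18, 22, 25
The 2 values of 18 share dense rank 6.
Remaining distinct values take the next consecutive integers.
I has value 16 → rank 5.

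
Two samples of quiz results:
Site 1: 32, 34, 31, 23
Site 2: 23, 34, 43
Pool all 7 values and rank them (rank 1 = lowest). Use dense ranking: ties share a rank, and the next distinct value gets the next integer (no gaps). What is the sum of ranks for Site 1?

10

Sorted (ascending): 23, 23, 31, 32, 34, 34, 43
The 2 values of 23 share dense rank 1.
The 2 values of 34 share dense rank 4.
Remaining distinct values take the next consecutive integers.
Site 1 values → pooled ranks: 32→3, 34→4, 31→2, 23→1
Rank sum = 3 + 4 + 2 + 1 = 10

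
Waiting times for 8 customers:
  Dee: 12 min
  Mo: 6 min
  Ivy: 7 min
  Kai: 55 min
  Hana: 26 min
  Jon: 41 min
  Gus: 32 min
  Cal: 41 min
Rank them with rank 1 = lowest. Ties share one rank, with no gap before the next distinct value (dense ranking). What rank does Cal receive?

6

Sorted (ascending): 6, 7, 12, 26, 32, 41, 41, 55
The 2 values of 41 share dense rank 6.
Remaining distinct values take the next consecutive integers.
Cal has value 41 min → rank 6.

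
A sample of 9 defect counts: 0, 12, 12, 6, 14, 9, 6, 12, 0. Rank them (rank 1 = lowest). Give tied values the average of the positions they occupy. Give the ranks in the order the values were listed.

1.5, 7, 7, 3.5, 9, 5, 3.5, 7, 1.5

Sorted (ascending): 0, 0, 6, 6, 9, 12, 12, 12, 14
The 2 values of 0 occupy positions 1–2 → average rank (1+2)/2 = 1.5.
The 2 values of 6 occupy positions 3–4 → average rank (3+4)/2 = 3.5.
The 3 values of 12 occupy positions 6–8 → average rank 7.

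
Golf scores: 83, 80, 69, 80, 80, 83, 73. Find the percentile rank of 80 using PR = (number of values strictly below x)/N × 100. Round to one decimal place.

28.6

N = 7.
Strictly below 80: 2. Equal to 80: 3.
PR = 2/7 × 100 = 28.6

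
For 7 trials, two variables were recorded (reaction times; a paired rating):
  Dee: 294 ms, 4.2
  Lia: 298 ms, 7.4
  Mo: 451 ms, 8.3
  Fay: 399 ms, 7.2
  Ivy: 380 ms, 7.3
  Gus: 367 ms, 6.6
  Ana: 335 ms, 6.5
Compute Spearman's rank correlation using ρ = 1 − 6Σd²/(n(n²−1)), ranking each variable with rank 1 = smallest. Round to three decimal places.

Ranks of variable 1: 1, 2, 7, 6, 5, 4, 3
Ranks of variable 2: 1, 6, 7, 4, 5, 3, 2
d = r₁ − r₂: 0, -4, 0, 2, 0, 1, 1
d²: 0, 16, 0, 4, 0, 1, 1; Σd² = 22
ρ = 1 − 6·22/(7·48) = 1 − 132/336 = 0.607

0.607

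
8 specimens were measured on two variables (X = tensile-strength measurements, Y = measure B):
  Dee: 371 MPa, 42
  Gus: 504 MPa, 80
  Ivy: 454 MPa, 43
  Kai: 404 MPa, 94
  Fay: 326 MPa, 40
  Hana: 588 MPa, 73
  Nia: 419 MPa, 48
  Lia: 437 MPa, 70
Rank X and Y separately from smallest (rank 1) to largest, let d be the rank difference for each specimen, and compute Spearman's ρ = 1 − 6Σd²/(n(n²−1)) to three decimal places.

Ranks of variable 1: 2, 7, 6, 3, 1, 8, 4, 5
Ranks of variable 2: 2, 7, 3, 8, 1, 6, 4, 5
d = r₁ − r₂: 0, 0, 3, -5, 0, 2, 0, 0
d²: 0, 0, 9, 25, 0, 4, 0, 0; Σd² = 38
ρ = 1 − 6·38/(8·63) = 1 − 228/504 = 0.548

0.548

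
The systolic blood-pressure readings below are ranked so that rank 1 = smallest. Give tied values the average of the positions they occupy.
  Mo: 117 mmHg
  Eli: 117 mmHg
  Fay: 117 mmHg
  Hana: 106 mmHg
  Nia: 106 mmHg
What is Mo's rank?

Sorted (ascending): 106, 106, 117, 117, 117
The 2 values of 106 occupy positions 1–2 → average rank (1+2)/2 = 1.5.
The 3 values of 117 occupy positions 3–5 → average rank 4.
Mo has value 117 mmHg → rank 4.

4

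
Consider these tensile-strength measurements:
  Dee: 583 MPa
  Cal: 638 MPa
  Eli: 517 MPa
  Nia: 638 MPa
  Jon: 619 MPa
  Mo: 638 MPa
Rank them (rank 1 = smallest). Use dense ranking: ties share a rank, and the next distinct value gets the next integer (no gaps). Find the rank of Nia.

4

Sorted (ascending): 517, 583, 619, 638, 638, 638
The 3 values of 638 share dense rank 4.
Remaining distinct values take the next consecutive integers.
Nia has value 638 MPa → rank 4.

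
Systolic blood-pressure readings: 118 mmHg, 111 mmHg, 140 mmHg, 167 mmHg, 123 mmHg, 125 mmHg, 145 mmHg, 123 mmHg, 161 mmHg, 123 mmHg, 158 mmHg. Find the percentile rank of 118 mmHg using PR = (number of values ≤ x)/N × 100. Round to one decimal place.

18.2

N = 11.
Strictly below 118: 1. Equal to 118: 1.
PR = 2/11 × 100 = 18.2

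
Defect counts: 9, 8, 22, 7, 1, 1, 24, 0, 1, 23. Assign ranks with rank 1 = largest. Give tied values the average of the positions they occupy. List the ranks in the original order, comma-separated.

4, 5, 3, 6, 8, 8, 1, 10, 8, 2

Sorted (descending): 24, 23, 22, 9, 8, 7, 1, 1, 1, 0
The 3 values of 1 occupy positions 7–9 → average rank 8.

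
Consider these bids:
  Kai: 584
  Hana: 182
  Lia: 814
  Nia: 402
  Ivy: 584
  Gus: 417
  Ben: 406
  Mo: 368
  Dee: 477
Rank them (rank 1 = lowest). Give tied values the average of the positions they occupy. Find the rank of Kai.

7.5

Sorted (ascending): 182, 368, 402, 406, 417, 477, 584, 584, 814
The 2 values of 584 occupy positions 7–8 → average rank (7+8)/2 = 7.5.
Kai has value 584 → rank 7.5.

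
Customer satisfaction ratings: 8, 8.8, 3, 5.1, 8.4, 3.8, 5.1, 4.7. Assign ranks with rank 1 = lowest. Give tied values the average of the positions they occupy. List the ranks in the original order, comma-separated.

6, 8, 1, 4.5, 7, 2, 4.5, 3

Sorted (ascending): 3, 3.8, 4.7, 5.1, 5.1, 8, 8.4, 8.8
The 2 values of 5.1 occupy positions 4–5 → average rank (4+5)/2 = 4.5.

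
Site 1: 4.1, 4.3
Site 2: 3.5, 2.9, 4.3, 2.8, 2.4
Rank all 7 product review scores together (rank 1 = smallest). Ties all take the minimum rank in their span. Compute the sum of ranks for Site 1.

11

Sorted (ascending): 2.4, 2.8, 2.9, 3.5, 4.1, 4.3, 4.3
The 2 values of 4.3 occupy positions 6–7 → each gets rank 6.
Site 1 values → pooled ranks: 4.1→5, 4.3→6
Rank sum = 5 + 6 = 11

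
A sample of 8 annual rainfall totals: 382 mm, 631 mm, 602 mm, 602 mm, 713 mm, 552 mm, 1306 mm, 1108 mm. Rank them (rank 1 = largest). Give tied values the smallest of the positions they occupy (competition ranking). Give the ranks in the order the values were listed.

Sorted (descending): 1306, 1108, 713, 631, 602, 602, 552, 382
The 2 values of 602 occupy positions 5–6 → each gets rank 5.

8, 4, 5, 5, 3, 7, 1, 2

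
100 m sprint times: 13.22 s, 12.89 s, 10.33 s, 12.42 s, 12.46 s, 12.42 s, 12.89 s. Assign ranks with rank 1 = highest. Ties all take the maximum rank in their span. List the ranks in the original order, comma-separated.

1, 3, 7, 6, 4, 6, 3

Sorted (descending): 13.22, 12.89, 12.89, 12.46, 12.42, 12.42, 10.33
The 2 values of 12.89 occupy positions 2–3 → each gets rank 3.
The 2 values of 12.42 occupy positions 5–6 → each gets rank 6.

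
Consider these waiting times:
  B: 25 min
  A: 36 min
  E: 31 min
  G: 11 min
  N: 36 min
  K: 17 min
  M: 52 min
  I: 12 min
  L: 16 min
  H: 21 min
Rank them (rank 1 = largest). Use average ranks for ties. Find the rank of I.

9

Sorted (descending): 52, 36, 36, 31, 25, 21, 17, 16, 12, 11
The 2 values of 36 occupy positions 2–3 → average rank (2+3)/2 = 2.5.
I has value 12 min → rank 9.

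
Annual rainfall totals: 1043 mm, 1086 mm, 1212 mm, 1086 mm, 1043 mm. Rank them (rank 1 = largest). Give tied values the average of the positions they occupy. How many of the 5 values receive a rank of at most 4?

3

Sorted (descending): 1212, 1086, 1086, 1043, 1043
The 2 values of 1086 occupy positions 2–3 → average rank (2+3)/2 = 2.5.
The 2 values of 1043 occupy positions 4–5 → average rank (4+5)/2 = 4.5.
Ranks ≤ 4: {1, 2.5, 2.5} → 3 values.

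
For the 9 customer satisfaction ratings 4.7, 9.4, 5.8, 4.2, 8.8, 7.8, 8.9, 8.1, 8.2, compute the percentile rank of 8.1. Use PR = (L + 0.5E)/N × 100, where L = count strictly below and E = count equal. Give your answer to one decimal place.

50.0

N = 9.
Strictly below 8.1: 4. Equal to 8.1: 1.
PR = (4 + 0.5·1)/9 × 100 = 50.0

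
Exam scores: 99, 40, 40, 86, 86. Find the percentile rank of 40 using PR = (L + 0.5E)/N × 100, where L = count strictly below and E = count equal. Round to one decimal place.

N = 5.
Strictly below 40: 0. Equal to 40: 2.
PR = (0 + 0.5·2)/5 × 100 = 20.0

20.0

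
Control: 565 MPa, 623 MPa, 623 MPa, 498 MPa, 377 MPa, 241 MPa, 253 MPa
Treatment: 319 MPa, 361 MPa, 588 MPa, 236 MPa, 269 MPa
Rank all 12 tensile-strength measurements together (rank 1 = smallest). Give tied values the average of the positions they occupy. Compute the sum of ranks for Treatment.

Sorted (ascending): 236, 241, 253, 269, 319, 361, 377, 498, 565, 588, 623, 623
The 2 values of 623 occupy positions 11–12 → average rank (11+12)/2 = 11.5.
Treatment values → pooled ranks: 319→5, 361→6, 588→10, 236→1, 269→4
Rank sum = 5 + 6 + 10 + 1 + 4 = 26

26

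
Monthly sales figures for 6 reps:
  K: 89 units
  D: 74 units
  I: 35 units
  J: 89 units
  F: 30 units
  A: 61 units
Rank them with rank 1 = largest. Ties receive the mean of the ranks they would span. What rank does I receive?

5

Sorted (descending): 89, 89, 74, 61, 35, 30
The 2 values of 89 occupy positions 1–2 → average rank (1+2)/2 = 1.5.
I has value 35 units → rank 5.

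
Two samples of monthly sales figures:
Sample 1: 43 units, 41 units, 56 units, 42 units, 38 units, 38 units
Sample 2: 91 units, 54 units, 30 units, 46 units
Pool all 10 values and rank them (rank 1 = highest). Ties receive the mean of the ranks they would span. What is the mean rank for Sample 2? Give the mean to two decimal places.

Sorted (descending): 91, 56, 54, 46, 43, 42, 41, 38, 38, 30
The 2 values of 38 occupy positions 8–9 → average rank (8+9)/2 = 8.5.
Sample 2 values → pooled ranks: 91→1, 54→3, 30→10, 46→4
Mean rank = (1 + 3 + 10 + 4) / 4 = 4.50

4.50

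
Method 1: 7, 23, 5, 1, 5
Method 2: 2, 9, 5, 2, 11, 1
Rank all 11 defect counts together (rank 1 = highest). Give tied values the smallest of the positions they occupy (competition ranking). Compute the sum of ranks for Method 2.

36

Sorted (descending): 23, 11, 9, 7, 5, 5, 5, 2, 2, 1, 1
The 3 values of 5 occupy positions 5–7 → each gets rank 5.
The 2 values of 2 occupy positions 8–9 → each gets rank 8.
The 2 values of 1 occupy positions 10–11 → each gets rank 10.
Method 2 values → pooled ranks: 2→8, 9→3, 5→5, 2→8, 11→2, 1→10
Rank sum = 8 + 3 + 5 + 8 + 2 + 10 = 36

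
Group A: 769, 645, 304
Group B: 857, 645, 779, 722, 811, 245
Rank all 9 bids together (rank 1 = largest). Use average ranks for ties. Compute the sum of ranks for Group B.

26.5

Sorted (descending): 857, 811, 779, 769, 722, 645, 645, 304, 245
The 2 values of 645 occupy positions 6–7 → average rank (6+7)/2 = 6.5.
Group B values → pooled ranks: 857→1, 645→6.5, 779→3, 722→5, 811→2, 245→9
Rank sum = 1 + 6.5 + 3 + 5 + 2 + 9 = 26.5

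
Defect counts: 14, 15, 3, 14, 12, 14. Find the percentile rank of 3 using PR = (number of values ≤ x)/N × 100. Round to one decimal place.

N = 6.
Strictly below 3: 0. Equal to 3: 1.
PR = 1/6 × 100 = 16.7

16.7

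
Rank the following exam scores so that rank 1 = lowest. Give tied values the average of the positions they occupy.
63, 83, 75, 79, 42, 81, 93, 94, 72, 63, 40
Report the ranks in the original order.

Sorted (ascending): 40, 42, 63, 63, 72, 75, 79, 81, 83, 93, 94
The 2 values of 63 occupy positions 3–4 → average rank (3+4)/2 = 3.5.

3.5, 9, 6, 7, 2, 8, 10, 11, 5, 3.5, 1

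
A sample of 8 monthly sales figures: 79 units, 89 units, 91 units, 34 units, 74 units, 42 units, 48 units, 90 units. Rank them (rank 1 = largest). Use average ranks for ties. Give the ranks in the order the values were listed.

Sorted (descending): 91, 90, 89, 79, 74, 48, 42, 34
No ties — each value takes its position as its rank.

4, 3, 1, 8, 5, 7, 6, 2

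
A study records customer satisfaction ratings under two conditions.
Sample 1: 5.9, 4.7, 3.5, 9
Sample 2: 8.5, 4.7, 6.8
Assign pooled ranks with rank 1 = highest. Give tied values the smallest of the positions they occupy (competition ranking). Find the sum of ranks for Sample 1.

Sorted (descending): 9, 8.5, 6.8, 5.9, 4.7, 4.7, 3.5
The 2 values of 4.7 occupy positions 5–6 → each gets rank 5.
Sample 1 values → pooled ranks: 5.9→4, 4.7→5, 3.5→7, 9→1
Rank sum = 4 + 5 + 7 + 1 = 17

17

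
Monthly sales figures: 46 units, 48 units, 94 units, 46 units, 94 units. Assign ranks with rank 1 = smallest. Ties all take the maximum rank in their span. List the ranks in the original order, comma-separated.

2, 3, 5, 2, 5

Sorted (ascending): 46, 46, 48, 94, 94
The 2 values of 46 occupy positions 1–2 → each gets rank 2.
The 2 values of 94 occupy positions 4–5 → each gets rank 5.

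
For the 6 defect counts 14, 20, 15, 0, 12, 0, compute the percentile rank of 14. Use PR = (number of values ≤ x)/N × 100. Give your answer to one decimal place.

66.7

N = 6.
Strictly below 14: 3. Equal to 14: 1.
PR = 4/6 × 100 = 66.7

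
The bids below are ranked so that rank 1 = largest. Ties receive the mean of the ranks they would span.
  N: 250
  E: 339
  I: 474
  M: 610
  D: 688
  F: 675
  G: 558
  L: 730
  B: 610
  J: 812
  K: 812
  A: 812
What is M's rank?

7.5

Sorted (descending): 812, 812, 812, 730, 688, 675, 610, 610, 558, 474, 339, 250
The 3 values of 812 occupy positions 1–3 → average rank 2.
The 2 values of 610 occupy positions 7–8 → average rank (7+8)/2 = 7.5.
M has value 610 → rank 7.5.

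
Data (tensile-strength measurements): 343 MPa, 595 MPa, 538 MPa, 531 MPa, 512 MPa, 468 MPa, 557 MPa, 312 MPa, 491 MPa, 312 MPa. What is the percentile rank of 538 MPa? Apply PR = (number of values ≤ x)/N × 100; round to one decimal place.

80.0

N = 10.
Strictly below 538: 7. Equal to 538: 1.
PR = 8/10 × 100 = 80.0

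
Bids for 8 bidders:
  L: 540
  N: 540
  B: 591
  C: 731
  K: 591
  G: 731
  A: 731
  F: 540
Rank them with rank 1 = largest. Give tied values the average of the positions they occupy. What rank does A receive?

Sorted (descending): 731, 731, 731, 591, 591, 540, 540, 540
The 3 values of 731 occupy positions 1–3 → average rank 2.
The 2 values of 591 occupy positions 4–5 → average rank (4+5)/2 = 4.5.
The 3 values of 540 occupy positions 6–8 → average rank 7.
A has value 731 → rank 2.

2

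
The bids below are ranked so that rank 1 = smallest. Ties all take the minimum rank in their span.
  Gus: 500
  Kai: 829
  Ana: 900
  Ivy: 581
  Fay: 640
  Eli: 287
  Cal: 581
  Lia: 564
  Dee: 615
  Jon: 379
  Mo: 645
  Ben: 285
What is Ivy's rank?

6

Sorted (ascending): 285, 287, 379, 500, 564, 581, 581, 615, 640, 645, 829, 900
The 2 values of 581 occupy positions 6–7 → each gets rank 6.
Ivy has value 581 → rank 6.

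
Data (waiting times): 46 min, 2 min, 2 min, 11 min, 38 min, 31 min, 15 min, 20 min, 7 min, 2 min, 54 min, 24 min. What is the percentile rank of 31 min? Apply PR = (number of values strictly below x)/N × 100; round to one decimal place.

N = 12.
Strictly below 31: 8. Equal to 31: 1.
PR = 8/12 × 100 = 66.7

66.7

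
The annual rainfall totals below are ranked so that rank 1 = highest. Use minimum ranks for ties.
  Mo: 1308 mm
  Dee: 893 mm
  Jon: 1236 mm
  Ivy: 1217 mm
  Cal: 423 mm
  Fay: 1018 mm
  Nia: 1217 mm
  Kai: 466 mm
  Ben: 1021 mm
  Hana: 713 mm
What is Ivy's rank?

3

Sorted (descending): 1308, 1236, 1217, 1217, 1021, 1018, 893, 713, 466, 423
The 2 values of 1217 occupy positions 3–4 → each gets rank 3.
Ivy has value 1217 mm → rank 3.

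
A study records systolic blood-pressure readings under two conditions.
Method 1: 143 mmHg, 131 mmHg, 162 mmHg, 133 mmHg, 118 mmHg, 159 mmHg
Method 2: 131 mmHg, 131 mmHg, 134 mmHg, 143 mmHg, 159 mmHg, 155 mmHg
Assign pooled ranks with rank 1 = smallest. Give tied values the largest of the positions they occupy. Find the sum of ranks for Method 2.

42

Sorted (ascending): 118, 131, 131, 131, 133, 134, 143, 143, 155, 159, 159, 162
The 3 values of 131 occupy positions 2–4 → each gets rank 4.
The 2 values of 143 occupy positions 7–8 → each gets rank 8.
The 2 values of 159 occupy positions 10–11 → each gets rank 11.
Method 2 values → pooled ranks: 131→4, 131→4, 134→6, 143→8, 159→11, 155→9
Rank sum = 4 + 4 + 6 + 8 + 11 + 9 = 42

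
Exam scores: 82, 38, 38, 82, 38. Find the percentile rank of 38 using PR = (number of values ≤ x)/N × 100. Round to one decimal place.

60.0

N = 5.
Strictly below 38: 0. Equal to 38: 3.
PR = 3/5 × 100 = 60.0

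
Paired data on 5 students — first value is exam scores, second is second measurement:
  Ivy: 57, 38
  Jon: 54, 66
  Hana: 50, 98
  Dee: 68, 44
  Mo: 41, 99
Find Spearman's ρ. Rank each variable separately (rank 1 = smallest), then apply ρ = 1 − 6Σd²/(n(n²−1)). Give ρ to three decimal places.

Ranks of variable 1: 4, 3, 2, 5, 1
Ranks of variable 2: 1, 3, 4, 2, 5
d = r₁ − r₂: 3, 0, -2, 3, -4
d²: 9, 0, 4, 9, 16; Σd² = 38
ρ = 1 − 6·38/(5·24) = 1 − 228/120 = -0.900

-0.900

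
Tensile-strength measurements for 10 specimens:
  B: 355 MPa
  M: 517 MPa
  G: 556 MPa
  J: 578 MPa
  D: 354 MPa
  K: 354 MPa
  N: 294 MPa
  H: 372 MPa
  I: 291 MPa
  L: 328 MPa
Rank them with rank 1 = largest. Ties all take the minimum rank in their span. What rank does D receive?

6

Sorted (descending): 578, 556, 517, 372, 355, 354, 354, 328, 294, 291
The 2 values of 354 occupy positions 6–7 → each gets rank 6.
D has value 354 MPa → rank 6.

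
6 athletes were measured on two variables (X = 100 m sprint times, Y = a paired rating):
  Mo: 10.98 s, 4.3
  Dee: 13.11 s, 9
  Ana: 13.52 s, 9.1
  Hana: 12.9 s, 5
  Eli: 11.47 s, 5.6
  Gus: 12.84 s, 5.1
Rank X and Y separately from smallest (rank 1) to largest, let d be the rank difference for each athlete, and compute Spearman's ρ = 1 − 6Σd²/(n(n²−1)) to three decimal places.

Ranks of variable 1: 1, 5, 6, 4, 2, 3
Ranks of variable 2: 1, 5, 6, 2, 4, 3
d = r₁ − r₂: 0, 0, 0, 2, -2, 0
d²: 0, 0, 0, 4, 4, 0; Σd² = 8
ρ = 1 − 6·8/(6·35) = 1 − 48/210 = 0.771

0.771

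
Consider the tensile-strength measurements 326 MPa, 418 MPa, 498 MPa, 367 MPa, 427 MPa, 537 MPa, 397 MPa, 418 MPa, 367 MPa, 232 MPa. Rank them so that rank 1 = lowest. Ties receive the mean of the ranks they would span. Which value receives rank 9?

498

Sorted (ascending): 232, 326, 367, 367, 397, 418, 418, 427, 498, 537
The 2 values of 367 occupy positions 3–4 → average rank (3+4)/2 = 3.5.
The 2 values of 418 occupy positions 6–7 → average rank (6+7)/2 = 6.5.
Rank 9 → value 498.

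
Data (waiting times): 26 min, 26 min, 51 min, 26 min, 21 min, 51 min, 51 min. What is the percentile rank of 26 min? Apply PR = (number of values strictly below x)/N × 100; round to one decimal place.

N = 7.
Strictly below 26: 1. Equal to 26: 3.
PR = 1/7 × 100 = 14.3

14.3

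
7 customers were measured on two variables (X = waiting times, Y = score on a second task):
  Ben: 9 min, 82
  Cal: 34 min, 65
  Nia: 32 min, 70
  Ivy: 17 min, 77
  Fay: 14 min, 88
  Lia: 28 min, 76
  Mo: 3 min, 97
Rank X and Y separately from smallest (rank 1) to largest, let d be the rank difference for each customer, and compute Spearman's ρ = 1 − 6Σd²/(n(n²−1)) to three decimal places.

-0.964

Ranks of variable 1: 2, 7, 6, 4, 3, 5, 1
Ranks of variable 2: 5, 1, 2, 4, 6, 3, 7
d = r₁ − r₂: -3, 6, 4, 0, -3, 2, -6
d²: 9, 36, 16, 0, 9, 4, 36; Σd² = 110
ρ = 1 − 6·110/(7·48) = 1 − 660/336 = -0.964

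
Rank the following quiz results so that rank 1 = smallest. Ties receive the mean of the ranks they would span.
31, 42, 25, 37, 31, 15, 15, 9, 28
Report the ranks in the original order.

6.5, 9, 4, 8, 6.5, 2.5, 2.5, 1, 5

Sorted (ascending): 9, 15, 15, 25, 28, 31, 31, 37, 42
The 2 values of 15 occupy positions 2–3 → average rank (2+3)/2 = 2.5.
The 2 values of 31 occupy positions 6–7 → average rank (6+7)/2 = 6.5.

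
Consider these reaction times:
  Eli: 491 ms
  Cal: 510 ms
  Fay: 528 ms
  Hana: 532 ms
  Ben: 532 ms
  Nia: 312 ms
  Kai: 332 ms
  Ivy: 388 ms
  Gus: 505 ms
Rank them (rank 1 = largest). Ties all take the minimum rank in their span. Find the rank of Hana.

Sorted (descending): 532, 532, 528, 510, 505, 491, 388, 332, 312
The 2 values of 532 occupy positions 1–2 → each gets rank 1.
Hana has value 532 ms → rank 1.

1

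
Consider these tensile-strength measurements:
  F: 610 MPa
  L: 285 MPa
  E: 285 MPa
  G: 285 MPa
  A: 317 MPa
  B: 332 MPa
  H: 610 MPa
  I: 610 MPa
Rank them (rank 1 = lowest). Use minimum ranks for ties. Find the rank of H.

Sorted (ascending): 285, 285, 285, 317, 332, 610, 610, 610
The 3 values of 285 occupy positions 1–3 → each gets rank 1.
The 3 values of 610 occupy positions 6–8 → each gets rank 6.
H has value 610 MPa → rank 6.

6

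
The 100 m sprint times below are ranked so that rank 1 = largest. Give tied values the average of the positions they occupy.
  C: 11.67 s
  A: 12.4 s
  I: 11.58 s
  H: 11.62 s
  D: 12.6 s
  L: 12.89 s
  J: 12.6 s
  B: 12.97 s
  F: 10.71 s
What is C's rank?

Sorted (descending): 12.97, 12.89, 12.6, 12.6, 12.4, 11.67, 11.62, 11.58, 10.71
The 2 values of 12.6 occupy positions 3–4 → average rank (3+4)/2 = 3.5.
C has value 11.67 s → rank 6.

6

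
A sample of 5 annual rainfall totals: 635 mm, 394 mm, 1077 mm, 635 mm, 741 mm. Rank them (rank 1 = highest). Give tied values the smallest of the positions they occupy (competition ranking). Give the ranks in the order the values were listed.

Sorted (descending): 1077, 741, 635, 635, 394
The 2 values of 635 occupy positions 3–4 → each gets rank 3.

3, 5, 1, 3, 2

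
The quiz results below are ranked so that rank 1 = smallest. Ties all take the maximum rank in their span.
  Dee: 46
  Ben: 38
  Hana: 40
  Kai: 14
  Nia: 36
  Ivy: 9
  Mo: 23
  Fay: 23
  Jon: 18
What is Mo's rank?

5

Sorted (ascending): 9, 14, 18, 23, 23, 36, 38, 40, 46
The 2 values of 23 occupy positions 4–5 → each gets rank 5.
Mo has value 23 → rank 5.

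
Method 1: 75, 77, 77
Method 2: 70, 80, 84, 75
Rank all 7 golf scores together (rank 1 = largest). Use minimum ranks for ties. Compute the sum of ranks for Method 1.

11

Sorted (descending): 84, 80, 77, 77, 75, 75, 70
The 2 values of 77 occupy positions 3–4 → each gets rank 3.
The 2 values of 75 occupy positions 5–6 → each gets rank 5.
Method 1 values → pooled ranks: 75→5, 77→3, 77→3
Rank sum = 5 + 3 + 3 = 11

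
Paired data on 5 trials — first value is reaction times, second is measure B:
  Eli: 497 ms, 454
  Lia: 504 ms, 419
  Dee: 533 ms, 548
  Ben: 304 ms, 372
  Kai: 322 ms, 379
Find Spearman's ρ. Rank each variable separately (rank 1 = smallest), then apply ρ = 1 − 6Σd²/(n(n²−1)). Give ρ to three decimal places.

Ranks of variable 1: 3, 4, 5, 1, 2
Ranks of variable 2: 4, 3, 5, 1, 2
d = r₁ − r₂: -1, 1, 0, 0, 0
d²: 1, 1, 0, 0, 0; Σd² = 2
ρ = 1 − 6·2/(5·24) = 1 − 12/120 = 0.900

0.900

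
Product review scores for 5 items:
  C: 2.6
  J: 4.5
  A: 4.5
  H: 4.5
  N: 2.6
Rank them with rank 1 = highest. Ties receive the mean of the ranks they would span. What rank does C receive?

4.5

Sorted (descending): 4.5, 4.5, 4.5, 2.6, 2.6
The 3 values of 4.5 occupy positions 1–3 → average rank 2.
The 2 values of 2.6 occupy positions 4–5 → average rank (4+5)/2 = 4.5.
C has value 2.6 → rank 4.5.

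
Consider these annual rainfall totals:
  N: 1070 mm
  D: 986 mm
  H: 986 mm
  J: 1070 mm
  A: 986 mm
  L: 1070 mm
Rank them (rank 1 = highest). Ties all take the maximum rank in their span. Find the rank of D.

6

Sorted (descending): 1070, 1070, 1070, 986, 986, 986
The 3 values of 1070 occupy positions 1–3 → each gets rank 3.
The 3 values of 986 occupy positions 4–6 → each gets rank 6.
D has value 986 mm → rank 6.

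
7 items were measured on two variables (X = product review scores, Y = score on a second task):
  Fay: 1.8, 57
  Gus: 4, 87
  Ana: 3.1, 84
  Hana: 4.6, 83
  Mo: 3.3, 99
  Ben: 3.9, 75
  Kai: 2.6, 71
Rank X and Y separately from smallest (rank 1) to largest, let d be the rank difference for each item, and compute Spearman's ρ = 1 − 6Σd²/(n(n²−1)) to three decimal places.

Ranks of variable 1: 1, 6, 3, 7, 4, 5, 2
Ranks of variable 2: 1, 6, 5, 4, 7, 3, 2
d = r₁ − r₂: 0, 0, -2, 3, -3, 2, 0
d²: 0, 0, 4, 9, 9, 4, 0; Σd² = 26
ρ = 1 − 6·26/(7·48) = 1 − 156/336 = 0.536

0.536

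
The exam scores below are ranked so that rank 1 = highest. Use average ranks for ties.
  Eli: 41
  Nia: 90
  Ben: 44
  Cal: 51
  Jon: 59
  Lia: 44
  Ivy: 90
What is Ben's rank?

5.5

Sorted (descending): 90, 90, 59, 51, 44, 44, 41
The 2 values of 90 occupy positions 1–2 → average rank (1+2)/2 = 1.5.
The 2 values of 44 occupy positions 5–6 → average rank (5+6)/2 = 5.5.
Ben has value 44 → rank 5.5.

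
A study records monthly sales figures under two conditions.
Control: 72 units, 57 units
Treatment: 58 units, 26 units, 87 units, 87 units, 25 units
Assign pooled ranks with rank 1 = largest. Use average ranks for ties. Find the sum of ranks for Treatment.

Sorted (descending): 87, 87, 72, 58, 57, 26, 25
The 2 values of 87 occupy positions 1–2 → average rank (1+2)/2 = 1.5.
Treatment values → pooled ranks: 58→4, 26→6, 87→1.5, 87→1.5, 25→7
Rank sum = 4 + 6 + 1.5 + 1.5 + 7 = 20

20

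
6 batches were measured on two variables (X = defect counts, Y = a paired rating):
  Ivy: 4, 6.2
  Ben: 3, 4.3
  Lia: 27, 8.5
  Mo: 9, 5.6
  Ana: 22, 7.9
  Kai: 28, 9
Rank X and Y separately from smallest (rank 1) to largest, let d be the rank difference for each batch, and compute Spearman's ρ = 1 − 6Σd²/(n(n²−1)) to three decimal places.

Ranks of variable 1: 2, 1, 5, 3, 4, 6
Ranks of variable 2: 3, 1, 5, 2, 4, 6
d = r₁ − r₂: -1, 0, 0, 1, 0, 0
d²: 1, 0, 0, 1, 0, 0; Σd² = 2
ρ = 1 − 6·2/(6·35) = 1 − 12/210 = 0.943

0.943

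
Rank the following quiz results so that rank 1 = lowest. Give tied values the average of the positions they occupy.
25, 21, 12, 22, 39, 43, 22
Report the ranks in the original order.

Sorted (ascending): 12, 21, 22, 22, 25, 39, 43
The 2 values of 22 occupy positions 3–4 → average rank (3+4)/2 = 3.5.

5, 2, 1, 3.5, 6, 7, 3.5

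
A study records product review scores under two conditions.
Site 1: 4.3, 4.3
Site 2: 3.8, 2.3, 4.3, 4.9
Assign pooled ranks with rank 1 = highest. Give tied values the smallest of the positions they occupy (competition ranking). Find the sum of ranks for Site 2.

Sorted (descending): 4.9, 4.3, 4.3, 4.3, 3.8, 2.3
The 3 values of 4.3 occupy positions 2–4 → each gets rank 2.
Site 2 values → pooled ranks: 3.8→5, 2.3→6, 4.3→2, 4.9→1
Rank sum = 5 + 6 + 2 + 1 = 14

14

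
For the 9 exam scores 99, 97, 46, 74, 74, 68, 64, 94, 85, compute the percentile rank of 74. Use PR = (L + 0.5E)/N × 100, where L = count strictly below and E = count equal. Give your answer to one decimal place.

44.4

N = 9.
Strictly below 74: 3. Equal to 74: 2.
PR = (3 + 0.5·2)/9 × 100 = 44.4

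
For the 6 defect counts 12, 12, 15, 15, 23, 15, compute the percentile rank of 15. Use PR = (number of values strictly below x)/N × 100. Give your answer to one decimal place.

N = 6.
Strictly below 15: 2. Equal to 15: 3.
PR = 2/6 × 100 = 33.3

33.3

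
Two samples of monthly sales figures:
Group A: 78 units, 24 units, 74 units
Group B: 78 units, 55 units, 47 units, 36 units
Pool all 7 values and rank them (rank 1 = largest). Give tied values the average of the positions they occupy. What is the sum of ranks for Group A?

Sorted (descending): 78, 78, 74, 55, 47, 36, 24
The 2 values of 78 occupy positions 1–2 → average rank (1+2)/2 = 1.5.
Group A values → pooled ranks: 78→1.5, 24→7, 74→3
Rank sum = 1.5 + 7 + 3 = 11.5

11.5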